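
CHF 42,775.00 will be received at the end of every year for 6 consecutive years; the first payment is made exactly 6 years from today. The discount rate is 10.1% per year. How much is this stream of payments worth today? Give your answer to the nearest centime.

Ordinary annuity of 6 payments, first payment at period 6.
Periodic rate r = 0.101 per year.
The ordinary-annuity PV formula values the stream one period before the first payment (period 5); discount that back 5 periods:
PV₀ = 42,775 × [1 − (1+r)^−6] / r × (1+r)^−5 = CHF 114,814.30

CHF 114,814.30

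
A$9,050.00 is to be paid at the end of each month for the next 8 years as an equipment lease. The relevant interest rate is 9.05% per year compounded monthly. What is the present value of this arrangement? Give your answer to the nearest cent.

A$616,646.55

This is an ordinary annuity: 96 payments of A$9,050.00 at the end of each month.
Periodic rate r = 0.0905/12 per month; n is counted in months.
PV = PMT × [(1 − (1+r)^−n)/r] = 9,050 × [1 − (1+r)^−96] / r = A$616,646.55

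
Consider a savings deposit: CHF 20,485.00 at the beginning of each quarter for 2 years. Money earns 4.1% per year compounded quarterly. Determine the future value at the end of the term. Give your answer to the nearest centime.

This is an annuity due: 8 deposits of CHF 20,485.00 at the beginning of each quarter.
Periodic rate r = 0.041/4 per quarter; n is counted in quarters.
FV = PMT × [((1+r)^n − 1)/r] × (1+r) = 20,485 × [(1+r)^8 − 1] / r × (1+r) = CHF 171,622.56

CHF 171,622.56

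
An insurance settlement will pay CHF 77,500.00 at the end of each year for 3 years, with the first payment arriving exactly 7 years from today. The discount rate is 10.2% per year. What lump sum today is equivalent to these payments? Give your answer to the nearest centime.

CHF 107,234.56

Ordinary annuity of 3 payments, first payment at period 7.
Periodic rate r = 0.102 per year.
The ordinary-annuity PV formula values the stream one period before the first payment (period 6); discount that back 6 periods:
PV₀ = 77,500 × [1 − (1+r)^−3] / r × (1+r)^−6 = CHF 107,234.56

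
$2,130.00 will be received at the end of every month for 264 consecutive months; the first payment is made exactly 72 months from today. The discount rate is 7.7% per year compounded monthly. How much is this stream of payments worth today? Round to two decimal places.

$171,838.15

Ordinary annuity of 264 payments, first payment at period 72.
Periodic rate r = 0.077/12 per month; n is counted in months.
The ordinary-annuity PV formula values the stream one period before the first payment (period 71); discount that back 71 periods:
PV₀ = 2,130 × [1 − (1+r)^−264] / r × (1+r)^−71 = $171,838.15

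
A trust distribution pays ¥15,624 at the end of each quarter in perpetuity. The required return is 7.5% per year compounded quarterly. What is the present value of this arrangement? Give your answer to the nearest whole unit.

Periodic rate r = 0.075/4 per quarter.
Level perpetuity: PV = PMT / r = 15,624 / (0.075/4) = ¥833,280.

¥833,280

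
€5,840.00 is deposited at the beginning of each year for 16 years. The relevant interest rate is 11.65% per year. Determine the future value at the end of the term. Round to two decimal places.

€270,382.50

This is an annuity due: 16 deposits of €5,840.00 at the beginning of each year.
Periodic rate r = 0.1165 per year.
FV = PMT × [((1+r)^n − 1)/r] × (1+r) = 5,840 × [(1+r)^16 − 1] / r × (1+r) = €270,382.50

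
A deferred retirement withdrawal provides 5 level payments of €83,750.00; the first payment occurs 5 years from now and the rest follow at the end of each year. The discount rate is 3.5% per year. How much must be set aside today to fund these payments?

€329,523.36

Ordinary annuity of 5 payments, first payment at period 5.
Periodic rate r = 0.035 per year.
The ordinary-annuity PV formula values the stream one period before the first payment (period 4); discount that back 4 periods:
PV₀ = 83,750 × [1 − (1+r)^−5] / r × (1+r)^−4 = €329,523.36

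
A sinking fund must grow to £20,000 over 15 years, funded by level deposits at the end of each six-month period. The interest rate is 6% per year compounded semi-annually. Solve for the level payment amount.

Level ordinary annuity; solve FV = PMT × [((1+r)^n − 1)/r] for PMT.
Periodic rate r = 0.06/2 per half-year; n is counted in half-years.
With n = 30: PMT = 20,000 / ([((1+r)^n − 1)/r]) = £420.39

£420.39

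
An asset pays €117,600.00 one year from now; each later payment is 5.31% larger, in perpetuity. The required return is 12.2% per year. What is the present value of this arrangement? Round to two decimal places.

€1,706,821.48

Periodic rate r = 0.122 per year.
Growing perpetuity (Gordon): PV = PMT₁ / (r − g) = 117,600 / (r − 0.0531) = €1,706,821.48.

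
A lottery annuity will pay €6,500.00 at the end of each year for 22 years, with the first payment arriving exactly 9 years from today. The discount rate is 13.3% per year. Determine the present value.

Ordinary annuity of 22 payments, first payment at period 9.
Periodic rate r = 0.133 per year.
The ordinary-annuity PV formula values the stream one period before the first payment (period 8); discount that back 8 periods:
PV₀ = 6,500 × [1 − (1+r)^−22] / r × (1+r)^−8 = €16,844.03

€16,844.03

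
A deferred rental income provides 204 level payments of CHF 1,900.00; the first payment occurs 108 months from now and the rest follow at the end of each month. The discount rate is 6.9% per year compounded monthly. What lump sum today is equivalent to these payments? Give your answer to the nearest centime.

Ordinary annuity of 204 payments, first payment at period 108.
Periodic rate r = 0.069/12 per month; n is counted in months.
The ordinary-annuity PV formula values the stream one period before the first payment (period 107); discount that back 107 periods:
PV₀ = 1,900 × [1 − (1+r)^−204] / r × (1+r)^−107 = CHF 123,367.04

CHF 123,367.04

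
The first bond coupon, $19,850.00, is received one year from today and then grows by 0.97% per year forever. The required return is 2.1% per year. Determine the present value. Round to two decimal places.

Periodic rate r = 0.021 per year.
Growing perpetuity (Gordon): PV = PMT₁ / (r − g) = 19,850 / (r − 0.0097) = $1,756,637.17.

$1,756,637.17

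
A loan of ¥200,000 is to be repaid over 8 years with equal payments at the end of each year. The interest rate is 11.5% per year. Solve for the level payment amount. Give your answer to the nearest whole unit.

Level ordinary annuity; solve PV = PMT × [(1 − (1+r)^−n)/r] for PMT.
Periodic rate r = 0.115 per year.
With n = 8: PMT = 200,000 / ([(1 − (1+r)^−n)/r]) = ¥39,560

¥39,560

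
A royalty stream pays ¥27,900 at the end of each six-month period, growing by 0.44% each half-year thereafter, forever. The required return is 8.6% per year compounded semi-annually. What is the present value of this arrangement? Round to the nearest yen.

Periodic rate r = 0.086/2 per half-year.
Growing perpetuity (Gordon): PV = PMT₁ / (r − g) = 27,900 / (r − 0.0044) = ¥722,798.

¥722,798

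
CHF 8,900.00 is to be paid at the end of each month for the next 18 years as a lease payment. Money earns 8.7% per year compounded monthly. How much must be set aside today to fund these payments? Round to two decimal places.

This is an ordinary annuity: 216 payments of CHF 8,900.00 at the end of each month.
Periodic rate r = 0.087/12 per month; n is counted in months.
PV = PMT × [(1 − (1+r)^−n)/r] = 8,900 × [1 − (1+r)^−216] / r = CHF 969,716.47

CHF 969,716.47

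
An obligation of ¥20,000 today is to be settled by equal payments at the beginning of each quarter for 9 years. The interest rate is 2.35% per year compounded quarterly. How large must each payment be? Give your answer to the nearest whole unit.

Level annuity due; solve PV = PMT × [(1 − (1+r)^−n)/r] × (1+r) for PMT.
Periodic rate r = 0.0235/4 per quarter; n is counted in quarters.
With n = 36: PMT = 20,000 / ([(1 − (1+r)^−n)/r] × (1+r)) = ¥614

¥614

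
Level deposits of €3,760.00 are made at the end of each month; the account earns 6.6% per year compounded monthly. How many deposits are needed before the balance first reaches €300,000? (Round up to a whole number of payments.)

Periodic rate r = 0.066/12 per month; n is counted in months.
Ordinary annuity FV: 300,000 = 3,760 × [((1+r)^n − 1)/r].
(1+r)^n = 1 + 300,000 × r / 3,760, so n = ln(1 + 300,000·r/3,760) / ln(1+r) = 66.33.
Round up to a whole number of payments: n = 67.

67 payments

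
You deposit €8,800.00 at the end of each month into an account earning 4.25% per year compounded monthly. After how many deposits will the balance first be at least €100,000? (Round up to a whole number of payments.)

12 payments

Periodic rate r = 0.0425/12 per month; n is counted in months.
Ordinary annuity FV: 100,000 = 8,800 × [((1+r)^n − 1)/r].
(1+r)^n = 1 + 100,000 × r / 8,800, so n = ln(1 + 100,000·r/8,800) / ln(1+r) = 11.16.
Round up to a whole number of payments: n = 12.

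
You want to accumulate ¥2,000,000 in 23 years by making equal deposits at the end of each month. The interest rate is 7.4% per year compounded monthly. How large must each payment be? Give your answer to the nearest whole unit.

¥2,768

Level ordinary annuity; solve FV = PMT × [((1+r)^n − 1)/r] for PMT.
Periodic rate r = 0.074/12 per month; n is counted in months.
With n = 276: PMT = 2,000,000 / ([((1+r)^n − 1)/r]) = ¥2,768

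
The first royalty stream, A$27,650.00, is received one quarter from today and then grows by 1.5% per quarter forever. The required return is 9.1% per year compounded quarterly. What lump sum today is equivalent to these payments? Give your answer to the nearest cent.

Periodic rate r = 0.091/4 per quarter.
Growing perpetuity (Gordon): PV = PMT₁ / (r − g) = 27,650 / (r − 0.015) = A$3,567,741.94.

A$3,567,741.94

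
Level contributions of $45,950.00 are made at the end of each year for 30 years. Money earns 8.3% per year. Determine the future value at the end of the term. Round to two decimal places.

This is an ordinary annuity: 30 deposits of $45,950.00 at the end of each year.
Periodic rate r = 0.083 per year.
FV = PMT × [((1+r)^n − 1)/r] = 45,950 × [(1+r)^30 − 1] / r = $5,500,646.30

$5,500,646.30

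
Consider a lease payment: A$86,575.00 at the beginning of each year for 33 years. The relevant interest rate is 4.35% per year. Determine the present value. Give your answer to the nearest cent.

A$1,567,304.24

This is an annuity due: 33 payments of A$86,575.00 at the beginning of each year.
Periodic rate r = 0.0435 per year.
PV = PMT × [(1 − (1+r)^−n)/r] × (1+r) = 86,575 × [1 − (1+r)^−33] / r × (1+r) = A$1,567,304.24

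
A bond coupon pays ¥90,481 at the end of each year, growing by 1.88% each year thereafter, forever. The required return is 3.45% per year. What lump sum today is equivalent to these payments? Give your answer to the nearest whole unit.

Periodic rate r = 0.0345 per year.
Growing perpetuity (Gordon): PV = PMT₁ / (r − g) = 90,481 / (r − 0.0188) = ¥5,763,121.

¥5,763,121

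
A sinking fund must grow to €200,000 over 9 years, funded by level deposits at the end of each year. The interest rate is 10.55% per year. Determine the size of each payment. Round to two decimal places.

Level ordinary annuity; solve FV = PMT × [((1+r)^n − 1)/r] for PMT.
Periodic rate r = 0.1055 per year.
With n = 9: PMT = 200,000 / ([((1+r)^n − 1)/r]) = €14,390.92

€14,390.92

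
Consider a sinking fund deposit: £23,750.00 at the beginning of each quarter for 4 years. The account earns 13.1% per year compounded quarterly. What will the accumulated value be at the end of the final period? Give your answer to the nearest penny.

This is an annuity due: 16 deposits of £23,750.00 at the beginning of each quarter.
Periodic rate r = 0.131/4 per quarter; n is counted in quarters.
FV = PMT × [((1+r)^n − 1)/r] × (1+r) = 23,750 × [(1+r)^16 − 1] / r × (1+r) = £505,270.64

£505,270.64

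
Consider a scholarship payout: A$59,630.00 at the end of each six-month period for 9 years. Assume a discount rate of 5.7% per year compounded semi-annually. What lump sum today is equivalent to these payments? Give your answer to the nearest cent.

This is an ordinary annuity: 18 payments of A$59,630.00 at the end of each six-month period.
Periodic rate r = 0.057/2 per half-year; n is counted in half-years.
PV = PMT × [(1 − (1+r)^−n)/r] = 59,630 × [1 − (1+r)^−18] / r = A$830,619.87

A$830,619.87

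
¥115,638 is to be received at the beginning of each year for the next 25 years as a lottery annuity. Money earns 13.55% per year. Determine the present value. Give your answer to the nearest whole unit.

¥928,628

This is an annuity due: 25 payments of ¥115,638 at the beginning of each year.
Periodic rate r = 0.1355 per year.
PV = PMT × [(1 − (1+r)^−n)/r] × (1+r) = 115,638 × [1 − (1+r)^−25] / r × (1+r) = ¥928,628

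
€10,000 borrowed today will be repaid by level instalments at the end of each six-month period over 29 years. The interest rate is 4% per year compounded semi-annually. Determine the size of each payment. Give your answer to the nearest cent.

€292.87

Level ordinary annuity; solve PV = PMT × [(1 − (1+r)^−n)/r] for PMT.
Periodic rate r = 0.04/2 per half-year; n is counted in half-years.
With n = 58: PMT = 10,000 / ([(1 − (1+r)^−n)/r]) = €292.87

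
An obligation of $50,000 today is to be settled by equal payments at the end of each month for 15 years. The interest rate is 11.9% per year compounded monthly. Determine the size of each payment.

Level ordinary annuity; solve PV = PMT × [(1 − (1+r)^−n)/r] for PMT.
Periodic rate r = 0.119/12 per month; n is counted in months.
With n = 180: PMT = 50,000 / ([(1 − (1+r)^−n)/r]) = $596.87

$596.87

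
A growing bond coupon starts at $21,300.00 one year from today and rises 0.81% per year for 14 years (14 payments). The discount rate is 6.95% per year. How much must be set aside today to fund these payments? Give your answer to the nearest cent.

Periodic rate r = 0.0695 per year.
Growing ordinary annuity: PV = PMT₁ × [1 − ((1+g)/(1+r))^n] / (r − g) = 21,300 × [1 − ((1+0.0081)/(1+r))^14] / (r − 0.0081) = $195,294.51.

$195,294.51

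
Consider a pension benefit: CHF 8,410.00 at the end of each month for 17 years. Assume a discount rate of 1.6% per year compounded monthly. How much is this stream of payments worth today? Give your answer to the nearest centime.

This is an ordinary annuity: 204 payments of CHF 8,410.00 at the end of each month.
Periodic rate r = 0.016/12 per month; n is counted in months.
PV = PMT × [(1 − (1+r)^−n)/r] = 8,410 × [1 − (1+r)^−204] / r = CHF 1,501,233.56

CHF 1,501,233.56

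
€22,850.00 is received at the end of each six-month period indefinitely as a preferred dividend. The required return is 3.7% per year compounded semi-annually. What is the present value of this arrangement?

€1,235,135.14

Periodic rate r = 0.037/2 per half-year.
Level perpetuity: PV = PMT / r = 22,850 / (0.037/2) = €1,235,135.14.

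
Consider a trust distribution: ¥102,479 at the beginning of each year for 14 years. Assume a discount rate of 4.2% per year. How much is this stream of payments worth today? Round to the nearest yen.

¥1,113,215

This is an annuity due: 14 payments of ¥102,479 at the beginning of each year.
Periodic rate r = 0.042 per year.
PV = PMT × [(1 − (1+r)^−n)/r] × (1+r) = 102,479 × [1 − (1+r)^−14] / r × (1+r) = ¥1,113,215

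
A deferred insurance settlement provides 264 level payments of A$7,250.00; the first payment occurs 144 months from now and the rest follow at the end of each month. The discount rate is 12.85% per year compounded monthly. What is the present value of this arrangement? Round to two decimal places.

A$138,742.01

Ordinary annuity of 264 payments, first payment at period 144.
Periodic rate r = 0.1285/12 per month; n is counted in months.
The ordinary-annuity PV formula values the stream one period before the first payment (period 143); discount that back 143 periods:
PV₀ = 7,250 × [1 − (1+r)^−264] / r × (1+r)^−143 = A$138,742.01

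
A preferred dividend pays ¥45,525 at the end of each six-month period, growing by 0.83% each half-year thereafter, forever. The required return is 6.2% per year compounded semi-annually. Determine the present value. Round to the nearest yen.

¥2,005,507

Periodic rate r = 0.062/2 per half-year.
Growing perpetuity (Gordon): PV = PMT₁ / (r − g) = 45,525 / (r − 0.0083) = ¥2,005,507.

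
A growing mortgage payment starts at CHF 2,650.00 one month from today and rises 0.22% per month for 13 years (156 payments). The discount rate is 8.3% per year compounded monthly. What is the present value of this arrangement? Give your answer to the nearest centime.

Periodic rate r = 0.083/12 per month; n is counted in months.
Growing ordinary annuity: PV = PMT₁ × [1 − ((1+g)/(1+r))^n] / (r − g) = 2,650 × [1 − ((1+0.0022)/(1+r))^156] / (r − 0.0022) = CHF 291,748.86.

CHF 291,748.86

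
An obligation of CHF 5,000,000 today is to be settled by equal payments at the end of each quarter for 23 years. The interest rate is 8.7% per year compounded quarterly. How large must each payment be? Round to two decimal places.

Level ordinary annuity; solve PV = PMT × [(1 − (1+r)^−n)/r] for PMT.
Periodic rate r = 0.087/4 per quarter; n is counted in quarters.
With n = 92: PMT = 5,000,000 / ([(1 − (1+r)^−n)/r]) = CHF 126,179.33

CHF 126,179.33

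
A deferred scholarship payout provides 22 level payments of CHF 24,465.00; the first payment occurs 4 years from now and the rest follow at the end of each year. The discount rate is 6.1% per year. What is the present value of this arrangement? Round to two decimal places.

Ordinary annuity of 22 payments, first payment at period 4.
Periodic rate r = 0.061 per year.
The ordinary-annuity PV formula values the stream one period before the first payment (period 3); discount that back 3 periods:
PV₀ = 24,465 × [1 − (1+r)^−22] / r × (1+r)^−3 = CHF 244,520.57

CHF 244,520.57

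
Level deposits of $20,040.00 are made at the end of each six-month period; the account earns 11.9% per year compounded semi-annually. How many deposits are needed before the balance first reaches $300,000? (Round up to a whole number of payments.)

12 payments

Periodic rate r = 0.119/2 per half-year; n is counted in half-years.
Ordinary annuity FV: 300,000 = 20,040 × [((1+r)^n − 1)/r].
(1+r)^n = 1 + 300,000 × r / 20,040, so n = ln(1 + 300,000·r/20,040) / ln(1+r) = 11.02.
Round up to a whole number of payments: n = 12.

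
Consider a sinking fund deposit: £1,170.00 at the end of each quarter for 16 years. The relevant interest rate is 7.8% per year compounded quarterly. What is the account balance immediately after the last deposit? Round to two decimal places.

£146,506.62

This is an ordinary annuity: 64 deposits of £1,170.00 at the end of each quarter.
Periodic rate r = 0.078/4 per quarter; n is counted in quarters.
FV = PMT × [((1+r)^n − 1)/r] = 1,170 × [(1+r)^64 − 1] / r = £146,506.62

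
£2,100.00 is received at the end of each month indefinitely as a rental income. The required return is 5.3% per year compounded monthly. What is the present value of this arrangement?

£475,471.70

Periodic rate r = 0.053/12 per month.
Level perpetuity: PV = PMT / r = 2,100 / (0.053/12) = £475,471.70.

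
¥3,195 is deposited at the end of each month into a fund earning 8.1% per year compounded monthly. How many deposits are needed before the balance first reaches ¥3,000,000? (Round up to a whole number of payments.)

297 payments

Periodic rate r = 0.081/12 per month; n is counted in months.
Ordinary annuity FV: 3,000,000 = 3,195 × [((1+r)^n − 1)/r].
(1+r)^n = 1 + 3,000,000 × r / 3,195, so n = ln(1 + 3,000,000·r/3,195) / ln(1+r) = 296.27.
Round up to a whole number of payments: n = 297.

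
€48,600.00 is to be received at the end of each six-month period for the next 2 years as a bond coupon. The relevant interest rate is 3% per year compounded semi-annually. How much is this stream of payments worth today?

€187,323.09

This is an ordinary annuity: 4 payments of €48,600.00 at the end of each six-month period.
Periodic rate r = 0.03/2 per half-year; n is counted in half-years.
PV = PMT × [(1 − (1+r)^−n)/r] = 48,600 × [1 − (1+r)^−4] / r = €187,323.09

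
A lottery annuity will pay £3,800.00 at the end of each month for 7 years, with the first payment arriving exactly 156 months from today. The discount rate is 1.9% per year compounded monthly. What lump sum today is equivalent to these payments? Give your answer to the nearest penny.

Ordinary annuity of 84 payments, first payment at period 156.
Periodic rate r = 0.019/12 per month; n is counted in months.
The ordinary-annuity PV formula values the stream one period before the first payment (period 155); discount that back 155 periods:
PV₀ = 3,800 × [1 − (1+r)^−84] / r × (1+r)^−155 = £233,712.68

£233,712.68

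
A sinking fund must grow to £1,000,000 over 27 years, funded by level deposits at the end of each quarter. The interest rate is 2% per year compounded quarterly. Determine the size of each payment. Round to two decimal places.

£7,005.75

Level ordinary annuity; solve FV = PMT × [((1+r)^n − 1)/r] for PMT.
Periodic rate r = 0.02/4 per quarter; n is counted in quarters.
With n = 108: PMT = 1,000,000 / ([((1+r)^n − 1)/r]) = £7,005.75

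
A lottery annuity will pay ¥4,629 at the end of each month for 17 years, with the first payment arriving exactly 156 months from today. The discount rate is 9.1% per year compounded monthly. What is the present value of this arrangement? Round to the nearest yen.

Ordinary annuity of 204 payments, first payment at period 156.
Periodic rate r = 0.091/12 per month; n is counted in months.
The ordinary-annuity PV formula values the stream one period before the first payment (period 155); discount that back 155 periods:
PV₀ = 4,629 × [1 − (1+r)^−204] / r × (1+r)^−155 = ¥148,739

¥148,739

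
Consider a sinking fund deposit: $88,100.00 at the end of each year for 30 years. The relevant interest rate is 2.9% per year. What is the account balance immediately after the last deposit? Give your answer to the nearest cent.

$4,124,148.73

This is an ordinary annuity: 30 deposits of $88,100.00 at the end of each year.
Periodic rate r = 0.029 per year.
FV = PMT × [((1+r)^n − 1)/r] = 88,100 × [(1+r)^30 − 1] / r = $4,124,148.73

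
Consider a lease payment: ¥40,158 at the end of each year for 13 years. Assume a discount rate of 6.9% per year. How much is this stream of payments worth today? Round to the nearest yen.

¥337,537

This is an ordinary annuity: 13 payments of ¥40,158 at the end of each year.
Periodic rate r = 0.069 per year.
PV = PMT × [(1 − (1+r)^−n)/r] = 40,158 × [1 − (1+r)^−13] / r = ¥337,537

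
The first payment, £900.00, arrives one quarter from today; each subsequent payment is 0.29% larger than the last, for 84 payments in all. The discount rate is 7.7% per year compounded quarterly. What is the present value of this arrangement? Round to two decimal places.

Periodic rate r = 0.077/4 per quarter; n is counted in quarters.
Growing ordinary annuity: PV = PMT₁ × [1 − ((1+g)/(1+r))^n] / (r − g) = 900 × [1 − ((1+0.0029)/(1+r))^84] / (r − 0.0029) = £40,894.93.

£40,894.93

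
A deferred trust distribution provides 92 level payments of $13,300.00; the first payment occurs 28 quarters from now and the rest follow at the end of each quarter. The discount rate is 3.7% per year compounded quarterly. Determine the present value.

Ordinary annuity of 92 payments, first payment at period 28.
Periodic rate r = 0.037/4 per quarter; n is counted in quarters.
The ordinary-annuity PV formula values the stream one period before the first payment (period 27); discount that back 27 periods:
PV₀ = 13,300 × [1 − (1+r)^−92] / r × (1+r)^−27 = $640,674.00

$640,674.00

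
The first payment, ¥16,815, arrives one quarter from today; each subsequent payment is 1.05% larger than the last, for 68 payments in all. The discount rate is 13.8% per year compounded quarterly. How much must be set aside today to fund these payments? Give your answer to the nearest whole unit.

¥558,627

Periodic rate r = 0.138/4 per quarter; n is counted in quarters.
Growing ordinary annuity: PV = PMT₁ × [1 − ((1+g)/(1+r))^n] / (r − g) = 16,815 × [1 − ((1+0.0105)/(1+r))^68] / (r − 0.0105) = ¥558,627.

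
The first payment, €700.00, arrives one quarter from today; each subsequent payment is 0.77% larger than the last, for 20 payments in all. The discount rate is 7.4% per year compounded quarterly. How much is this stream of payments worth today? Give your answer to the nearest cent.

Periodic rate r = 0.074/4 per quarter; n is counted in quarters.
Growing ordinary annuity: PV = PMT₁ × [1 − ((1+g)/(1+r))^n] / (r − g) = 700 × [1 − ((1+0.0077)/(1+r))^20] / (r − 0.0077) = €12,445.27.

€12,445.27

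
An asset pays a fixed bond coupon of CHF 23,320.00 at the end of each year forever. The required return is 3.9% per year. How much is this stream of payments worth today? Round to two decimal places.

Periodic rate r = 0.039 per year.
Level perpetuity: PV = PMT / r = 23,320 / (0.039) = CHF 597,948.72.

CHF 597,948.72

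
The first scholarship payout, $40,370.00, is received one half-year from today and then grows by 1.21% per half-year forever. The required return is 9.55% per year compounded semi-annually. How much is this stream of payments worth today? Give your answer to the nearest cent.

$1,132,398.32

Periodic rate r = 0.0955/2 per half-year.
Growing perpetuity (Gordon): PV = PMT₁ / (r − g) = 40,370 / (r − 0.0121) = $1,132,398.32.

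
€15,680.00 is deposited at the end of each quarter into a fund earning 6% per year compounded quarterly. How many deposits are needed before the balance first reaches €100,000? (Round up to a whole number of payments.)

7 payments

Periodic rate r = 0.06/4 per quarter; n is counted in quarters.
Ordinary annuity FV: 100,000 = 15,680 × [((1+r)^n − 1)/r].
(1+r)^n = 1 + 100,000 × r / 15,680, so n = ln(1 + 100,000·r/15,680) / ln(1+r) = 6.14.
Round up to a whole number of payments: n = 7.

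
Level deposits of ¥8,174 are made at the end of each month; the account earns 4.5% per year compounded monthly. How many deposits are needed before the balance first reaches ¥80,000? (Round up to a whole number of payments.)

Periodic rate r = 0.045/12 per month; n is counted in months.
Ordinary annuity FV: 80,000 = 8,174 × [((1+r)^n − 1)/r].
(1+r)^n = 1 + 80,000 × r / 8,174, so n = ln(1 + 80,000·r/8,174) / ln(1+r) = 9.63.
Round up to a whole number of payments: n = 10.

10 payments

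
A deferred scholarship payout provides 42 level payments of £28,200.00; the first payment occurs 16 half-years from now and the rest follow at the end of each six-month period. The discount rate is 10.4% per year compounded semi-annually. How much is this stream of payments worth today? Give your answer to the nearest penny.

Ordinary annuity of 42 payments, first payment at period 16.
Periodic rate r = 0.104/2 per half-year; n is counted in half-years.
The ordinary-annuity PV formula values the stream one period before the first payment (period 15); discount that back 15 periods:
PV₀ = 28,200 × [1 − (1+r)^−42] / r × (1+r)^−15 = £223,364.25

£223,364.25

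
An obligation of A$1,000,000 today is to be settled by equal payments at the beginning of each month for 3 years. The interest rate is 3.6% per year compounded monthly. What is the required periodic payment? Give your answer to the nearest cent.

A$29,258.60

Level annuity due; solve PV = PMT × [(1 − (1+r)^−n)/r] × (1+r) for PMT.
Periodic rate r = 0.036/12 per month; n is counted in months.
With n = 36: PMT = 1,000,000 / ([(1 − (1+r)^−n)/r] × (1+r)) = A$29,258.60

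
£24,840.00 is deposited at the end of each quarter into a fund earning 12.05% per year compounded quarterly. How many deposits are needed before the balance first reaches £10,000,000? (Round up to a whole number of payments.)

87 payments

Periodic rate r = 0.1205/4 per quarter; n is counted in quarters.
Ordinary annuity FV: 10,000,000 = 24,840 × [((1+r)^n − 1)/r].
(1+r)^n = 1 + 10,000,000 × r / 24,840, so n = ln(1 + 10,000,000·r/24,840) / ln(1+r) = 86.75.
Round up to a whole number of payments: n = 87.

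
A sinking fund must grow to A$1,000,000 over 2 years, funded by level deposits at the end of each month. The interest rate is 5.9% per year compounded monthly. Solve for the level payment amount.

A$39,358.90

Level ordinary annuity; solve FV = PMT × [((1+r)^n − 1)/r] for PMT.
Periodic rate r = 0.059/12 per month; n is counted in months.
With n = 24: PMT = 1,000,000 / ([((1+r)^n − 1)/r]) = A$39,358.90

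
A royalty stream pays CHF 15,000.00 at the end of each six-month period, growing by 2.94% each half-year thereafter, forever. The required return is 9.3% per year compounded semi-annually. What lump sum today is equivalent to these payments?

Periodic rate r = 0.093/2 per half-year.
Growing perpetuity (Gordon): PV = PMT₁ / (r − g) = 15,000 / (r − 0.0294) = CHF 877,192.98.

CHF 877,192.98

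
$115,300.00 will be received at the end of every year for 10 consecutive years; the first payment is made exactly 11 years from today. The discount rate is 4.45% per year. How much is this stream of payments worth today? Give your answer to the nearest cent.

$591,750.85

Ordinary annuity of 10 payments, first payment at period 11.
Periodic rate r = 0.0445 per year.
The ordinary-annuity PV formula values the stream one period before the first payment (period 10); discount that back 10 periods:
PV₀ = 115,300 × [1 − (1+r)^−10] / r × (1+r)^−10 = $591,750.85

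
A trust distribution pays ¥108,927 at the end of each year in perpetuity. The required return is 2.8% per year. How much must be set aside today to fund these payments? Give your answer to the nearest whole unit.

¥3,890,250

Periodic rate r = 0.028 per year.
Level perpetuity: PV = PMT / r = 108,927 / (0.028) = ¥3,890,250.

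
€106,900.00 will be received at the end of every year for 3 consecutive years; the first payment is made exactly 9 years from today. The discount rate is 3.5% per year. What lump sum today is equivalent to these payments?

€227,439.96

Ordinary annuity of 3 payments, first payment at period 9.
Periodic rate r = 0.035 per year.
The ordinary-annuity PV formula values the stream one period before the first payment (period 8); discount that back 8 periods:
PV₀ = 106,900 × [1 − (1+r)^−3] / r × (1+r)^−8 = €227,439.96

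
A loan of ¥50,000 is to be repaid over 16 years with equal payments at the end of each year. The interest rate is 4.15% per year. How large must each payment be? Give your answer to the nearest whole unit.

Level ordinary annuity; solve PV = PMT × [(1 − (1+r)^−n)/r] for PMT.
Periodic rate r = 0.0415 per year.
With n = 16: PMT = 50,000 / ([(1 − (1+r)^−n)/r]) = ¥4,339

¥4,339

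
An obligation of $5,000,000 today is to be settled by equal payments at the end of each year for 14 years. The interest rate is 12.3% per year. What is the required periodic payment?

Level ordinary annuity; solve PV = PMT × [(1 − (1+r)^−n)/r] for PMT.
Periodic rate r = 0.123 per year.
With n = 14: PMT = 5,000,000 / ([(1 − (1+r)^−n)/r]) = $765,971.96

$765,971.96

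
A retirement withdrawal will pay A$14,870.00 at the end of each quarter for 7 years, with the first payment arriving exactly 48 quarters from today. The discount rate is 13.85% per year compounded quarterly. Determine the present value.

A$53,285.69

Ordinary annuity of 28 payments, first payment at period 48.
Periodic rate r = 0.1385/4 per quarter; n is counted in quarters.
The ordinary-annuity PV formula values the stream one period before the first payment (period 47); discount that back 47 periods:
PV₀ = 14,870 × [1 − (1+r)^−28] / r × (1+r)^−47 = A$53,285.69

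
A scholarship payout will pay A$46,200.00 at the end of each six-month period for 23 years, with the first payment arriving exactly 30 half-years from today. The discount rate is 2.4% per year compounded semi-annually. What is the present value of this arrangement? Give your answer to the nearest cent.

A$1,150,416.44

Ordinary annuity of 46 payments, first payment at period 30.
Periodic rate r = 0.024/2 per half-year; n is counted in half-years.
The ordinary-annuity PV formula values the stream one period before the first payment (period 29); discount that back 29 periods:
PV₀ = 46,200 × [1 − (1+r)^−46] / r × (1+r)^−29 = A$1,150,416.44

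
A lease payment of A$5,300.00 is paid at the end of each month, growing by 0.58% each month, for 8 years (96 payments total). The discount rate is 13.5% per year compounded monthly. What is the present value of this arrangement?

A$393,612.92

Periodic rate r = 0.135/12 per month; n is counted in months.
Growing ordinary annuity: PV = PMT₁ × [1 − ((1+g)/(1+r))^n] / (r − g) = 5,300 × [1 − ((1+0.0058)/(1+r))^96] / (r − 0.0058) = A$393,612.92.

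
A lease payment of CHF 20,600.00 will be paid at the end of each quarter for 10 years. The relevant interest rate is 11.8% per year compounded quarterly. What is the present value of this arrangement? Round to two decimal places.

This is an ordinary annuity: 40 payments of CHF 20,600.00 at the end of each quarter.
Periodic rate r = 0.118/4 per quarter; n is counted in quarters.
PV = PMT × [(1 − (1+r)^−n)/r] = 20,600 × [1 − (1+r)^−40] / r = CHF 480,036.53

CHF 480,036.53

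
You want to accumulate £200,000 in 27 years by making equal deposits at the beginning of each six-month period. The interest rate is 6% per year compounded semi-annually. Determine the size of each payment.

£1,480.70

Level annuity due; solve FV = PMT × [((1+r)^n − 1)/r] × (1+r) for PMT.
Periodic rate r = 0.06/2 per half-year; n is counted in half-years.
With n = 54: PMT = 200,000 / ([((1+r)^n − 1)/r] × (1+r)) = £1,480.70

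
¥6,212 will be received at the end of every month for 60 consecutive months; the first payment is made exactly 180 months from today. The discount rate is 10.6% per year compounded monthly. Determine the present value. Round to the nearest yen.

Ordinary annuity of 60 payments, first payment at period 180.
Periodic rate r = 0.106/12 per month; n is counted in months.
The ordinary-annuity PV formula values the stream one period before the first payment (period 179); discount that back 179 periods:
PV₀ = 6,212 × [1 − (1+r)^−60] / r × (1+r)^−179 = ¥59,736

¥59,736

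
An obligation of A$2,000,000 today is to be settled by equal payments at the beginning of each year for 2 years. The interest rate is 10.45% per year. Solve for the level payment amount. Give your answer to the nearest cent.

Level annuity due; solve PV = PMT × [(1 − (1+r)^−n)/r] × (1+r) for PMT.
Periodic rate r = 0.1045 per year.
With n = 2: PMT = 2,000,000 / ([(1 − (1+r)^−n)/r] × (1+r)) = A$1,049,655.50

A$1,049,655.50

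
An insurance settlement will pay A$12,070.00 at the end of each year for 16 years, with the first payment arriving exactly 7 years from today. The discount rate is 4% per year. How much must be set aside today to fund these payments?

A$111,152.37

Ordinary annuity of 16 payments, first payment at period 7.
Periodic rate r = 0.04 per year.
The ordinary-annuity PV formula values the stream one period before the first payment (period 6); discount that back 6 periods:
PV₀ = 12,070 × [1 − (1+r)^−16] / r × (1+r)^−6 = A$111,152.37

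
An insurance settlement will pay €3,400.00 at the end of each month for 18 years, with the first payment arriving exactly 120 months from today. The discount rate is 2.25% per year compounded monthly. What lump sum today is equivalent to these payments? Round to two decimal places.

Ordinary annuity of 216 payments, first payment at period 120.
Periodic rate r = 0.0225/12 per month; n is counted in months.
The ordinary-annuity PV formula values the stream one period before the first payment (period 119); discount that back 119 periods:
PV₀ = 3,400 × [1 − (1+r)^−216] / r × (1+r)^−119 = €482,848.48

€482,848.48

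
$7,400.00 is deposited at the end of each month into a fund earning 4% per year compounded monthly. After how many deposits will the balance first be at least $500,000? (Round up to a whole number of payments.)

Periodic rate r = 0.04/12 per month; n is counted in months.
Ordinary annuity FV: 500,000 = 7,400 × [((1+r)^n − 1)/r].
(1+r)^n = 1 + 500,000 × r / 7,400, so n = ln(1 + 500,000·r/7,400) / ln(1+r) = 61.04.
Round up to a whole number of payments: n = 62.

62 payments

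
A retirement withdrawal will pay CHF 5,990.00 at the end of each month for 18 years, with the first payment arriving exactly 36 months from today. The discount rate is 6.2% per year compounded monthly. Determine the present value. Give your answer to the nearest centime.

CHF 649,995.29

Ordinary annuity of 216 payments, first payment at period 36.
Periodic rate r = 0.062/12 per month; n is counted in months.
The ordinary-annuity PV formula values the stream one period before the first payment (period 35); discount that back 35 periods:
PV₀ = 5,990 × [1 − (1+r)^−216] / r × (1+r)^−35 = CHF 649,995.29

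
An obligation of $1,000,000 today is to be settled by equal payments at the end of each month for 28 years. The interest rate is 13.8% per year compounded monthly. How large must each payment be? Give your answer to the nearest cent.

$11,752.10

Level ordinary annuity; solve PV = PMT × [(1 − (1+r)^−n)/r] for PMT.
Periodic rate r = 0.138/12 per month; n is counted in months.
With n = 336: PMT = 1,000,000 / ([(1 − (1+r)^−n)/r]) = $11,752.10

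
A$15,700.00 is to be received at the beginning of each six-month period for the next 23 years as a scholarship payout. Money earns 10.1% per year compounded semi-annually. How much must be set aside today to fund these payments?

A$292,723.39

This is an annuity due: 46 payments of A$15,700.00 at the beginning of each six-month period.
Periodic rate r = 0.101/2 per half-year; n is counted in half-years.
PV = PMT × [(1 − (1+r)^−n)/r] × (1+r) = 15,700 × [1 − (1+r)^−46] / r × (1+r) = A$292,723.39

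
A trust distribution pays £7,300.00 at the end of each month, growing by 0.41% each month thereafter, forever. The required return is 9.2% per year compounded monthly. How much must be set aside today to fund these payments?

£2,046,728.97

Periodic rate r = 0.092/12 per month.
Growing perpetuity (Gordon): PV = PMT₁ / (r − g) = 7,300 / (r − 0.0041) = £2,046,728.97.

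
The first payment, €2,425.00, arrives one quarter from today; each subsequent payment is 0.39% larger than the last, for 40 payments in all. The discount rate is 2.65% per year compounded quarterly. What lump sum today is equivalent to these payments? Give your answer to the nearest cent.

Periodic rate r = 0.0265/4 per quarter; n is counted in quarters.
Growing ordinary annuity: PV = PMT₁ × [1 − ((1+g)/(1+r))^n] / (r − g) = 2,425 × [1 − ((1+0.0039)/(1+r))^40] / (r − 0.0039) = €91,445.03.

€91,445.03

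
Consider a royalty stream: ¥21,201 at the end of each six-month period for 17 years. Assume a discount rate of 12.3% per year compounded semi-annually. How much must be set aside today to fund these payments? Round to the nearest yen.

¥299,421

This is an ordinary annuity: 34 payments of ¥21,201 at the end of each six-month period.
Periodic rate r = 0.123/2 per half-year; n is counted in half-years.
PV = PMT × [(1 − (1+r)^−n)/r] = 21,201 × [1 − (1+r)^−34] / r = ¥299,421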